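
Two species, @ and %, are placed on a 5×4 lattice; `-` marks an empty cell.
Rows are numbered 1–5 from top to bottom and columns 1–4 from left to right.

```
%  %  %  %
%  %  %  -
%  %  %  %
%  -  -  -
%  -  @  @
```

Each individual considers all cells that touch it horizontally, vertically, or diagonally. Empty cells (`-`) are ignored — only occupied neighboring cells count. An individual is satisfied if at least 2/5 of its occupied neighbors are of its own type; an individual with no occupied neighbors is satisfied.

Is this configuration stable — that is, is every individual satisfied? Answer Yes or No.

(1,1)% 3/3 ok
(1,2)% 5/5 ok
(1,3)% 4/4 ok
(1,4)% 2/2 ok
(2,1)% 5/5 ok
(2,2)% 8/8 ok
(2,3)% 7/7 ok
(3,1)% 4/4 ok
(3,2)% 6/6 ok
(3,3)% 4/4 ok
(3,4)% 2/2 ok
(4,1)% 3/3 ok
(5,1)% 1/1 ok
(5,3)@ 1/1 ok
(5,4)@ 1/1 ok
All meet the threshold, so the configuration is stable.

Yes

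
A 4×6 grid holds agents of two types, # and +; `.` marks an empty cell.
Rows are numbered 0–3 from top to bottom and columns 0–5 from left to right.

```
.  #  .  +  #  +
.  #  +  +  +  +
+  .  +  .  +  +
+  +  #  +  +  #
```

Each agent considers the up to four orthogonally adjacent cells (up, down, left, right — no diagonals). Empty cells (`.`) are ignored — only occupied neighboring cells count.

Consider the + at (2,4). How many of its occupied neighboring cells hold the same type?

3

Occupied neighbors of (2,4): (1,4)=+, (3,4)=+, (2,5)=+.
Same type (+): 3 of 3.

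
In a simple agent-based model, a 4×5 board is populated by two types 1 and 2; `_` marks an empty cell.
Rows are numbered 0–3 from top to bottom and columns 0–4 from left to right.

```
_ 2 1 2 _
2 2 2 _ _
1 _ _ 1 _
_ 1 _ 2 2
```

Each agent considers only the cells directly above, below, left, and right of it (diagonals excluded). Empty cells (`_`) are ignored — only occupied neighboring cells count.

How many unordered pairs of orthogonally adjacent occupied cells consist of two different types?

5

Scan each occupied cell's neighbors to the right and below so each pair is counted once.
From row 0: 3 unlike of 4 pairs (running 3/4).
From row 1: 1 unlike of 3 pairs (running 4/7).
From row 2: 1 unlike of 1 pairs (running 5/8).
From row 3: 0 unlike of 1 pairs (running 5/9).
Total adjacent occupied pairs: 9; unlike-type pairs: 5.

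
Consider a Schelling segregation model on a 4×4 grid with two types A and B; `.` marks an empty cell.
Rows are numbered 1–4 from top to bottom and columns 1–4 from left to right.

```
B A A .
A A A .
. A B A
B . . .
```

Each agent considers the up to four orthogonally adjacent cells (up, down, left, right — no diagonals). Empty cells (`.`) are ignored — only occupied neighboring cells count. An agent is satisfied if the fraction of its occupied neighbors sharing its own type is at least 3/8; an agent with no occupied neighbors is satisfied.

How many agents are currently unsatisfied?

3

(1,1)B 0/2 not
(1,2)A 2/3 satisfied
(1,3)A 2/2 satisfied
(2,1)A 1/2 satisfied
(2,2)A 4/4 satisfied
(2,3)A 2/3 satisfied
(3,2)A 1/2 satisfied
(3,3)B 0/3 not
(3,4)A 0/1 not
(4,1)B 0/0 satisfied
Unsatisfied: (1,1), (3,3), (3,4) — 3 in total.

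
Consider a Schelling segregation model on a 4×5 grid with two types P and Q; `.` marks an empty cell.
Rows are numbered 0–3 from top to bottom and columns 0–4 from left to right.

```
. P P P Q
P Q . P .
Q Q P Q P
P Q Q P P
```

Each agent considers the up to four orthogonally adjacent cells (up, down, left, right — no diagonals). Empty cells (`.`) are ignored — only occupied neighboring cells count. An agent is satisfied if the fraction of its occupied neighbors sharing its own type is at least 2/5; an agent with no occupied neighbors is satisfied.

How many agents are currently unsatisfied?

9

Row 0: (0,1)P 1/2 satisfied · (0,2)P 2/2 satisfied · (0,3)P 2/3 satisfied · (0,4)Q 0/1 not
Row 1: (1,0)P 0/2 not · (1,1)Q 1/3 not · (1,3)P 1/2 satisfied
Row 2: (2,0)Q 1/3 not · (2,1)Q 3/4 satisfied · (2,2)P 0/3 not · (2,3)Q 0/4 not · (2,4)P 1/2 satisfied
Row 3: (3,0)P 0/2 not · (3,1)Q 2/3 satisfied · (3,2)Q 1/3 not · (3,3)P 1/3 not · (3,4)P 2/2 satisfied
Unsatisfied: (0,4), (1,0), (1,1), (2,0), (2,2), (2,3), (3,0), (3,2), (3,3) — 9 in total.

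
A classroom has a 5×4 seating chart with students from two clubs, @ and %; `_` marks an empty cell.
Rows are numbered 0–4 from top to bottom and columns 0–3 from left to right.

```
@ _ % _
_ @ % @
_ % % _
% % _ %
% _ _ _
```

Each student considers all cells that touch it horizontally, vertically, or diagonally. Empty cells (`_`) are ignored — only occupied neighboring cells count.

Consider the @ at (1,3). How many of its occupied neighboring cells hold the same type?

Occupied neighbors of (1,3): (0,2)=%, (1,2)=%, (2,2)=%.
Same type (@): 0 of 3.

0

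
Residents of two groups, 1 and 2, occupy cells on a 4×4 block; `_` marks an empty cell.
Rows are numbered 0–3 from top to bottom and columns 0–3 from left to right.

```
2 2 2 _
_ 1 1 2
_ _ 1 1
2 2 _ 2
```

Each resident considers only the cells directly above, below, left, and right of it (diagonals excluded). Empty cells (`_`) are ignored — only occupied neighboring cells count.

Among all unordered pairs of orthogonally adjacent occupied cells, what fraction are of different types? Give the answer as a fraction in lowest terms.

Scan each occupied cell's neighbors to the right and below so each pair is counted once.
Row 0: 2(0,0)–2(0,1)= 2(0,1)–2(0,2)= 2(0,1)–1(1,1)≠ 2(0,2)–1(1,2)≠  → 2/4 unlike.
Row 1: 1(1,1)–1(1,2)= 1(1,2)–2(1,3)≠ 1(1,2)–1(2,2)= 2(1,3)–1(2,3)≠  → 2/4 unlike.
Row 2: 1(2,2)–1(2,3)= 1(2,3)–2(3,3)≠  → 1/2 unlike.
Row 3: 2(3,0)–2(3,1)=  → 0/1 unlike.
Total adjacent occupied pairs: 11; unlike-type pairs: 5.
5/11 is already in lowest terms.

5/11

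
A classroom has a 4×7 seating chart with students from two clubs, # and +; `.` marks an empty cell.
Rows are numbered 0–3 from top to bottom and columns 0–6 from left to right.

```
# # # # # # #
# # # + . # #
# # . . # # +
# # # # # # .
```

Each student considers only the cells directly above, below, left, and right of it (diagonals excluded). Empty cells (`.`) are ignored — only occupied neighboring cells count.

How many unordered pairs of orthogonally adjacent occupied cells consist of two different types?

Scan each occupied cell's neighbors to the right and below so each pair is counted once.
Row 0: #(0,0)–#(0,1)= #(0,0)–#(1,0)= #(0,1)–#(0,2)= #(0,1)–#(1,1)= #(0,2)–#(0,3)= #(0,2)–#(1,2)= #(0,3)–#(0,4)= #(0,3)–+(1,3)≠ #(0,4)–#(0,5)= #(0,5)–#(0,6)= #(0,5)–#(1,5)= #(0,6)–#(1,6)=  → 1/12 unlike.
Row 1: #(1,0)–#(1,1)= #(1,0)–#(2,0)= #(1,1)–#(1,2)= #(1,1)–#(2,1)= #(1,2)–+(1,3)≠ #(1,5)–#(1,6)= #(1,5)–#(2,5)= #(1,6)–+(2,6)≠  → 2/8 unlike.
Row 2: #(2,0)–#(2,1)= #(2,0)–#(3,0)= #(2,1)–#(3,1)= #(2,4)–#(2,5)= #(2,4)–#(3,4)= #(2,5)–+(2,6)≠ #(2,5)–#(3,5)=  → 1/7 unlike.
Row 3: #(3,0)–#(3,1)= #(3,1)–#(3,2)= #(3,2)–#(3,3)= #(3,3)–#(3,4)= #(3,4)–#(3,5)=  → 0/5 unlike.
Total adjacent occupied pairs: 32; unlike-type pairs: 4.

4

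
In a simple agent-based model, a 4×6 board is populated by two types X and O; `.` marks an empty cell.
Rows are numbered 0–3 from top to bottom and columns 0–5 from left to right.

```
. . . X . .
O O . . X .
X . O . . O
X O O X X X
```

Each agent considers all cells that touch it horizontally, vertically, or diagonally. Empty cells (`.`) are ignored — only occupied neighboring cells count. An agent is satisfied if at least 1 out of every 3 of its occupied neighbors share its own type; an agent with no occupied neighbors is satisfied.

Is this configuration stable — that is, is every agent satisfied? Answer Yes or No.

No

(0,3)X 1/1 satisfied
(1,0)O 1/2 satisfied
(1,1)O 2/3 satisfied
(1,4)X 1/2 satisfied
(2,0)X 1/4 not
(2,2)O 3/4 satisfied
(2,5)O 0/3 not
(3,0)X 1/2 satisfied
(3,1)O 2/4 satisfied
(3,2)O 2/3 satisfied
(3,3)X 1/3 satisfied
(3,4)X 2/3 satisfied
(3,5)X 1/2 satisfied
For instance (2,0) has only 1/4 same-type neighbors, below 1/3.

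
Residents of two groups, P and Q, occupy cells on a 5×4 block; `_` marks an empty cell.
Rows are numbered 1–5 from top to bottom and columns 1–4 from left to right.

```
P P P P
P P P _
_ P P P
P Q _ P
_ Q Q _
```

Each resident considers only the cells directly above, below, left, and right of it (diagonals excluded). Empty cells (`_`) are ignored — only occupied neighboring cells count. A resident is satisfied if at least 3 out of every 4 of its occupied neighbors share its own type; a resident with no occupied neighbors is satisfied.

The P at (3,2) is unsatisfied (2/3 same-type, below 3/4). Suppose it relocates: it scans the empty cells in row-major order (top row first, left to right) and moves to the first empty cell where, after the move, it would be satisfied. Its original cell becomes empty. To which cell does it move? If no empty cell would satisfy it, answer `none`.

Vacating (3,2). Empty cells in order:
  (2,4): 3/3 same-type → satisfied — stop here.

(2,4)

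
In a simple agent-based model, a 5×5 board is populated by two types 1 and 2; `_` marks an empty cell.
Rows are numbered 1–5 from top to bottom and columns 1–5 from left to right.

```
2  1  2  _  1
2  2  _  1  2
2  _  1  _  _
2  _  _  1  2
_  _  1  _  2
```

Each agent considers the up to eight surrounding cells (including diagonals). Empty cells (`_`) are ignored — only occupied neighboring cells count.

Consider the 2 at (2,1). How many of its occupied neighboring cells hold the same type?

Occupied neighbors of (2,1): (1,1)=2, (1,2)=1, (2,2)=2, (3,1)=2.
Same type (2): 3 of 4.

3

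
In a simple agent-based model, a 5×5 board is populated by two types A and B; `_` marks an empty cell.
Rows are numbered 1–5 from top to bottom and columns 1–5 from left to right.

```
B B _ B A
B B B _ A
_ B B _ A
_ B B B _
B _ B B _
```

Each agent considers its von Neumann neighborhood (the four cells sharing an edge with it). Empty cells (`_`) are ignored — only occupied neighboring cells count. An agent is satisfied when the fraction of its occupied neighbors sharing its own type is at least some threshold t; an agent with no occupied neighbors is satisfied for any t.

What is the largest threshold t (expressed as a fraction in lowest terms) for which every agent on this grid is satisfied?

0/1

Row 1: (1,1)B 2/2 · (1,2)B 2/2 · (1,4)B 0/1 · (1,5)A 1/2
Row 2: (2,1)B 2/2 · (2,2)B 4/4 · (2,3)B 2/2 · (2,5)A 2/2
Row 3: (3,2)B 3/3 · (3,3)B 3/3 · (3,5)A 1/1
Row 4: (4,2)B 2/2 · (4,3)B 4/4 · (4,4)B 2/2
Row 5: (5,1)B — no occupied neighbors · (5,3)B 2/2 · (5,4)B 2/2
The smallest same-type fraction is 0/1 at (1,4), which reduces to 0/1. Any threshold above that leaves this agent unsatisfied.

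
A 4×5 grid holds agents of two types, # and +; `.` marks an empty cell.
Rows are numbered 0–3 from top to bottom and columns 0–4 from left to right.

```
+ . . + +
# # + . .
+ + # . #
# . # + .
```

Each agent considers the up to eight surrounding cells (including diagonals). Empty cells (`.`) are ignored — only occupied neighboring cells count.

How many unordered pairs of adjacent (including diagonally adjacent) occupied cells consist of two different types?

Scan each occupied cell's neighbors to the right and below (and the two forward diagonals) so each pair is counted once.
From row 0: 2 unlike of 4 pairs (running 2/4).
From row 1: 6 unlike of 9 pairs (running 8/13).
From row 2: 6 unlike of 8 pairs (running 14/21).
From row 3: 1 unlike of 1 pairs (running 15/22).
Total adjacent occupied pairs: 22; unlike-type pairs: 15.

15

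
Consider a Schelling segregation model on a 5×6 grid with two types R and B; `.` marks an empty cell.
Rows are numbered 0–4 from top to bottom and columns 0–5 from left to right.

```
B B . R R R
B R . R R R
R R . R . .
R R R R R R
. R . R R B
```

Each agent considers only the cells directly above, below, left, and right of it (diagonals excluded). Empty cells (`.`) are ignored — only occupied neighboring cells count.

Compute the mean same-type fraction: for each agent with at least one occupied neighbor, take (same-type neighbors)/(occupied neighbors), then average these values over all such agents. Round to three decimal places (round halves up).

0.826

(0,0)B 2/2
(0,1)B 1/2
(0,3)R 2/2
(0,4)R 3/3
(0,5)R 2/2
(1,0)B 1/3
(1,1)R 1/3
(1,3)R 3/3
(1,4)R 3/3
(1,5)R 2/2
(2,0)R 2/3
(2,1)R 3/3
(2,3)R 2/2
(3,0)R 2/2
(3,1)R 4/4
(3,2)R 2/2
(3,3)R 4/4
(3,4)R 3/3
(3,5)R 1/2
(4,1)R 1/1
(4,3)R 2/2
(4,4)R 2/3
(4,5)B 0/2
Sum over 23 agents: 2/2 + 1/2 + 2/2 + 3/3 + 2/2 + 1/3 + 1/3 + 3/3 + 3/3 + 2/2 + 2/3 + 3/3 + 2/2 + 2/2 + 4/4 + 2/2 + 4/4 + 3/3 + 1/2 + 1/1 + 2/2 + 2/3 + 0/2 = 19; mean = 19 ÷ 23 = 19/23 = 0.826086… → 0.826.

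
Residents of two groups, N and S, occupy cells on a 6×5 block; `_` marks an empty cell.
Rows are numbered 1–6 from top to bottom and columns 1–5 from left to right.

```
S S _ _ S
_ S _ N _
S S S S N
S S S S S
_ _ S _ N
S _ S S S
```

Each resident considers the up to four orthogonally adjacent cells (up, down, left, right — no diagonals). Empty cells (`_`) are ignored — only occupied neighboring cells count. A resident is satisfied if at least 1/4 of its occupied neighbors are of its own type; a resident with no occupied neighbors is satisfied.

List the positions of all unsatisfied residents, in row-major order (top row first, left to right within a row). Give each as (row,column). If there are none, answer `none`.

(2,4), (3,5), (5,5)

Row 1: (1,1)S 1/1 satisfied · (1,2)S 2/2 satisfied · (1,5)S 0/0 satisfied
Row 2: (2,2)S 2/2 satisfied · (2,4)N 0/1 not
Row 3: (3,1)S 2/2 satisfied · (3,2)S 4/4 satisfied · (3,3)S 3/3 satisfied · (3,4)S 2/4 satisfied · (3,5)N 0/2 not
Row 4: (4,1)S 2/2 satisfied · (4,2)S 3/3 satisfied · (4,3)S 4/4 satisfied · (4,4)S 3/3 satisfied · (4,5)S 1/3 satisfied
Row 5: (5,3)S 2/2 satisfied · (5,5)N 0/2 not
Row 6: (6,1)S 0/0 satisfied · (6,3)S 2/2 satisfied · (6,4)S 2/2 satisfied · (6,5)S 1/2 satisfied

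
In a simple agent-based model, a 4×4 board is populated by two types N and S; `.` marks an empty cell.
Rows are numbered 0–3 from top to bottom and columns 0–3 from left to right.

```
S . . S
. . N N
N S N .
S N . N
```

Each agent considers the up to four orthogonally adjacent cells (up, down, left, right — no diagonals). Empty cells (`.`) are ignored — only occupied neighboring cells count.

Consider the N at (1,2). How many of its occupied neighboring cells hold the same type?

Occupied neighbors of (1,2): (2,2)=N, (1,3)=N.
Same type (N): 2 of 2.

2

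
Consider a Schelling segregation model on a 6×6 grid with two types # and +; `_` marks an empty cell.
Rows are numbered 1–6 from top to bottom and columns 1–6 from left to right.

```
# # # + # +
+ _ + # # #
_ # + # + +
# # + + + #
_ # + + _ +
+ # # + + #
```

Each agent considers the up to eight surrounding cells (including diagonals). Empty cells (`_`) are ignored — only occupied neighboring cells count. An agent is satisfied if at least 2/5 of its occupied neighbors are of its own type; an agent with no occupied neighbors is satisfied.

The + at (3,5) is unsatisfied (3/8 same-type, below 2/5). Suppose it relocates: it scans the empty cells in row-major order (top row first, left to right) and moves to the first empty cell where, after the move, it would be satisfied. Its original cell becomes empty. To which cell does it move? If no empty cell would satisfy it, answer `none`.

Vacating (3,5). Empty cells in order:
  (2,2): 3/7 same-type → satisfied — stop here.

(2,2)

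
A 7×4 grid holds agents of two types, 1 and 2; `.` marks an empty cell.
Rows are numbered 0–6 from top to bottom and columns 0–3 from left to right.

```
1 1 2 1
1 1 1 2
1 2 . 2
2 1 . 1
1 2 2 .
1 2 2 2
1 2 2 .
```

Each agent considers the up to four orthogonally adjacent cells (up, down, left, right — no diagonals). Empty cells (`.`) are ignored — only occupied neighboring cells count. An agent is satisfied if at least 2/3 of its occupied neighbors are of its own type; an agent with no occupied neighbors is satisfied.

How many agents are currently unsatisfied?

13

(0,0)1 2/2 ok
(0,1)1 2/3 ok
(0,2)2 0/3 unhappy
(0,3)1 0/2 unhappy
(1,0)1 3/3 ok
(1,1)1 3/4 ok
(1,2)1 1/3 unhappy
(1,3)2 1/3 unhappy
(2,0)1 1/3 unhappy
(2,1)2 0/3 unhappy
(2,3)2 1/2 unhappy
(3,0)2 0/3 unhappy
(3,1)1 0/3 unhappy
(3,3)1 0/1 unhappy
(4,0)1 1/3 unhappy
(4,1)2 2/4 unhappy
(4,2)2 2/2 ok
(5,0)1 2/3 ok
(5,1)2 3/4 ok
(5,2)2 4/4 ok
(5,3)2 1/1 ok
(6,0)1 1/2 unhappy
(6,1)2 2/3 ok
(6,2)2 2/2 ok
Unsatisfied: (0,2), (0,3), (1,2), (1,3), (2,0), (2,1), (2,3), (3,0), (3,1), (3,3), (4,0), (4,1), (6,0) — 13 in total.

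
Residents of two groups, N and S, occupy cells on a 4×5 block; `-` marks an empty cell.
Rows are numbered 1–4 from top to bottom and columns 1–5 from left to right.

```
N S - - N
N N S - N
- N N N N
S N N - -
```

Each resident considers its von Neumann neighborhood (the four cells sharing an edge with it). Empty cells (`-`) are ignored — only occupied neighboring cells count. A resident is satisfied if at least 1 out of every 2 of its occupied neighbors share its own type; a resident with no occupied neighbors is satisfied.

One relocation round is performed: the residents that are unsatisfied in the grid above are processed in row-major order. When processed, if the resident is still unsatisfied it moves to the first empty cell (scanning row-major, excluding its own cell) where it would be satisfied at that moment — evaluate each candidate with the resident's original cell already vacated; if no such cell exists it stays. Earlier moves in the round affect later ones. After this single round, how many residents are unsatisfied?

1

Initially unsatisfied (in order): (1,2), (2,3), (4,1).
  (1,2) → (1,3).
  (2,3) → (1,4).
  (4,1): no empty cell satisfies it; stays.
Resulting grid:
N - S S N
N N - - N
- N N N N
S N N - -
Unsatisfied now: (4,1).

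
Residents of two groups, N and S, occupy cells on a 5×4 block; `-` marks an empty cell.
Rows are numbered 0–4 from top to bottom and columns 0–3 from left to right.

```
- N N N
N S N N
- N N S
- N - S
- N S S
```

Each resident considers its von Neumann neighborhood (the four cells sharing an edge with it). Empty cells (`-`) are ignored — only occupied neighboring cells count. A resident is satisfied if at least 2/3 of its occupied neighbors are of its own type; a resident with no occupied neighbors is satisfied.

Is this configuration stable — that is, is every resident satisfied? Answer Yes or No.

No

Row 0: (0,1)N 1/2 unhappy · (0,2)N 3/3 ok · (0,3)N 2/2 ok
Row 1: (1,0)N 0/1 unhappy · (1,1)S 0/4 unhappy · (1,2)N 3/4 ok · (1,3)N 2/3 ok
Row 2: (2,1)N 2/3 ok · (2,2)N 2/3 ok · (2,3)S 1/3 unhappy
Row 3: (3,1)N 2/2 ok · (3,3)S 2/2 ok
Row 4: (4,1)N 1/2 unhappy · (4,2)S 1/2 unhappy · (4,3)S 2/2 ok
For instance (0,1) has only 1/2 same-type neighbors, below 2/3.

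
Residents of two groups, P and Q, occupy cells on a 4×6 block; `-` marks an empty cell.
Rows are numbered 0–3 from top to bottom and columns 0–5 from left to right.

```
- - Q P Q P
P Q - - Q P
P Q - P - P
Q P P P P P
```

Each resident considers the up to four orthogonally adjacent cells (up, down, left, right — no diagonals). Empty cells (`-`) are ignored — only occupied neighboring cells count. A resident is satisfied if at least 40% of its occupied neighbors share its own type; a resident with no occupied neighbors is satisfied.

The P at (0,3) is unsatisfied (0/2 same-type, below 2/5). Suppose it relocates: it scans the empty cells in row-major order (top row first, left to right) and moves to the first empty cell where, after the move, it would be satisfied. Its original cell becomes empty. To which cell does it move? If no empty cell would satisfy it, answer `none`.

(0,0)

Vacating (0,3). Empty cells in order:
  (0,0): 1/1 same-type → satisfied — stop here.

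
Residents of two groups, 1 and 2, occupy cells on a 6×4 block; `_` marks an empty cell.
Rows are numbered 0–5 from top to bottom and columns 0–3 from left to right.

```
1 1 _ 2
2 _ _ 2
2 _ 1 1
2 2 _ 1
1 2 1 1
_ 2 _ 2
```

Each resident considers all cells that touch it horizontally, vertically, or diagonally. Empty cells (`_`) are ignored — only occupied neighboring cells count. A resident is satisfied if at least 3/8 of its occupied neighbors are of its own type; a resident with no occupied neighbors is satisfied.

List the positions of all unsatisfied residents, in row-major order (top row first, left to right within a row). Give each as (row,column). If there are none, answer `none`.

(0,0)1 1/2 satisfied
(0,1)1 1/2 satisfied
(0,3)2 1/1 satisfied
(1,0)2 1/3 not
(1,3)2 1/3 not
(2,0)2 3/3 satisfied
(2,2)1 2/4 satisfied
(2,3)1 2/3 satisfied
(3,0)2 3/4 satisfied
(3,1)2 3/6 satisfied
(3,3)1 4/4 satisfied
(4,0)1 0/4 not
(4,1)2 3/5 satisfied
(4,2)1 2/6 not
(4,3)1 2/3 satisfied
(5,1)2 1/3 not
(5,3)2 0/2 not

(1,0), (1,3), (4,0), (4,2), (5,1), (5,3)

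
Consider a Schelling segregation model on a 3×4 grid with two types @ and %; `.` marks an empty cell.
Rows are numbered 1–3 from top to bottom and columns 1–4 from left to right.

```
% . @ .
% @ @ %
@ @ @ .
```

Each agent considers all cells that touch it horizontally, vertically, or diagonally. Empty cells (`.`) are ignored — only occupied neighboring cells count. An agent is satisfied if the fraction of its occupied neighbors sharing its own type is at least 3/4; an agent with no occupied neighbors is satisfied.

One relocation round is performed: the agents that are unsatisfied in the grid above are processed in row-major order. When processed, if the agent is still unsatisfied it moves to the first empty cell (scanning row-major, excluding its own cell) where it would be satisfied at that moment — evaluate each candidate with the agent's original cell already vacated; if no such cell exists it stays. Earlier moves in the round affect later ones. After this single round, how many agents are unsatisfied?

6

Initially unsatisfied (in order): (1,1), (1,3), (2,1), (2,2), (2,4), (3,1).
  (1,1): no empty cell satisfies it; stays.
  (1,3): no empty cell satisfies it; stays.
  (2,1): no empty cell satisfies it; stays.
  (2,2): no empty cell satisfies it; stays.
  (2,4): no empty cell satisfies it; stays.
  (3,1): no empty cell satisfies it; stays.
Resulting grid:
% . @ .
% @ @ %
@ @ @ .
Unsatisfied now: (1,1), (1,3), (2,1), (2,2), (2,4), (3,1).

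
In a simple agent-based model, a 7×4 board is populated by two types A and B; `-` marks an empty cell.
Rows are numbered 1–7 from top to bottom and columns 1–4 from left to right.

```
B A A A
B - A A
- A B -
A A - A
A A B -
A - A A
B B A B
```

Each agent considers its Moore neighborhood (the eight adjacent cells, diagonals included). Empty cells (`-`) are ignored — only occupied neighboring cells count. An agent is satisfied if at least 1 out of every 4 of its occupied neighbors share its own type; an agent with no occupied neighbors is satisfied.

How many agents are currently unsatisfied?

4

(1,1)B 1/2 ✓
(1,2)A 2/4 ✓
(1,3)A 4/4 ✓
(1,4)A 3/3 ✓
(2,1)B 1/3 ✓
(2,3)A 5/6 ✓
(2,4)A 3/4 ✓
(3,2)A 3/5 ✓
(3,3)B 0/5 ✗
(4,1)A 4/4 ✓
(4,2)A 4/6 ✓
(4,4)A 0/2 ✗
(5,1)A 4/4 ✓
(5,2)A 5/6 ✓
(5,3)B 0/5 ✗
(6,1)A 2/4 ✓
(6,3)A 3/6 ✓
(6,4)A 2/4 ✓
(7,1)B 1/2 ✓
(7,2)B 1/4 ✓
(7,3)A 2/4 ✓
(7,4)B 0/3 ✗
Unsatisfied: (3,3), (4,4), (5,3), (7,4) — 4 in total.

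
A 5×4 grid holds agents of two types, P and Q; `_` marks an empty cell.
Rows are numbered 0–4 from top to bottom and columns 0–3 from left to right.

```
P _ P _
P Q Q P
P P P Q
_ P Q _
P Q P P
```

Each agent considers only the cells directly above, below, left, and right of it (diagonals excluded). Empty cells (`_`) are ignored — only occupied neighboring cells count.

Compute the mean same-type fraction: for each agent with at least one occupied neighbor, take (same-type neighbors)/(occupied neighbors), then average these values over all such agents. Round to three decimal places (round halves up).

(0,0)P 1/1
(0,2)P 0/1
(1,0)P 2/3
(1,1)Q 1/3
(1,2)Q 1/4
(1,3)P 0/2
(2,0)P 2/2
(2,1)P 3/4
(2,2)P 1/4
(2,3)Q 0/2
(3,1)P 1/3
(3,2)Q 0/3
(4,0)P 0/1
(4,1)Q 0/3
(4,2)P 1/3
(4,3)P 1/1
Sum over 16 agents: 1/1 + 0/1 + 2/3 + 1/3 + 1/4 + 0/2 + 2/2 + 3/4 + 1/4 + 0/2 + 1/3 + 0/3 + 0/1 + 0/3 + 1/3 + 1/1 = 71/12; mean = 71/12 ÷ 16 = 71/192 = 0.369791… → 0.370.

0.370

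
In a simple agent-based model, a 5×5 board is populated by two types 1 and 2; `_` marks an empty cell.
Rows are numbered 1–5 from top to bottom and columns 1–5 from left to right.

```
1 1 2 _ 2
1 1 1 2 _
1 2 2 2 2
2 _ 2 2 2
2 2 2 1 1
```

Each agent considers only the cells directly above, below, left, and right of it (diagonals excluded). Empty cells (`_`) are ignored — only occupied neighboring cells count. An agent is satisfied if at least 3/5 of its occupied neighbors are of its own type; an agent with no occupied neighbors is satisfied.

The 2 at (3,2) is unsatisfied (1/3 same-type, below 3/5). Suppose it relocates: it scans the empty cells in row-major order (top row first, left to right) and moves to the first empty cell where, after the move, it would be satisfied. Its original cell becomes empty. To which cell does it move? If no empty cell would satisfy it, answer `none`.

(1,4)

Vacating (3,2). Empty cells in order:
  (1,4): 3/3 same-type → satisfied — stop here.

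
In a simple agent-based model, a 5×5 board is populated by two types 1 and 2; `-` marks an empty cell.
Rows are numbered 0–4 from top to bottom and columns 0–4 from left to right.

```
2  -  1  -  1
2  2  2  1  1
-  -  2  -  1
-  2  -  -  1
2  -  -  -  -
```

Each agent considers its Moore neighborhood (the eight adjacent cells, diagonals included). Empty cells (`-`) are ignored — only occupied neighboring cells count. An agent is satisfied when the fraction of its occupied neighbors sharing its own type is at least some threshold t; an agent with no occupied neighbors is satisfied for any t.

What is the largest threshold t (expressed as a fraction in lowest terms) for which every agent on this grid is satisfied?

1/3

(0,0)2 2/2
(0,2)1 1/3
(0,4)1 2/2
(1,0)2 2/2
(1,1)2 4/5
(1,2)2 2/4
(1,3)1 4/6
(1,4)1 3/3
(2,2)2 3/4
(2,4)1 3/3
(3,1)2 2/2
(3,4)1 1/1
(4,0)2 1/1
The smallest same-type fraction is 1/3 at (0,2), which reduces to 1/3. Any threshold above that leaves this agent unsatisfied.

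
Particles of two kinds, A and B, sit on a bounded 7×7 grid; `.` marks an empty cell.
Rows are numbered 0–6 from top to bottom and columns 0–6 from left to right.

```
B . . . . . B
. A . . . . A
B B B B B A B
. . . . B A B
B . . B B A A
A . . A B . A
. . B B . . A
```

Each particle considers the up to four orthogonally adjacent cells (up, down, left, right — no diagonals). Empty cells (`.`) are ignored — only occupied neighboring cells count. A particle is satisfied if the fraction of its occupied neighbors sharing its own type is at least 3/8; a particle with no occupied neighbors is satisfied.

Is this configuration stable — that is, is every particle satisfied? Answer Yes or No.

(0,0)B 0/0 ok
(0,6)B 0/1 unhappy
(1,1)A 0/1 unhappy
(1,6)A 0/2 unhappy
(2,0)B 1/1 ok
(2,1)B 2/3 ok
(2,2)B 2/2 ok
(2,3)B 2/2 ok
(2,4)B 2/3 ok
(2,5)A 1/3 unhappy
(2,6)B 1/3 unhappy
(3,4)B 2/3 ok
(3,5)A 2/4 ok
(3,6)B 1/3 unhappy
(4,0)B 0/1 unhappy
(4,3)B 1/2 ok
(4,4)B 3/4 ok
(4,5)A 2/3 ok
(4,6)A 2/3 ok
(5,0)A 0/1 unhappy
(5,3)A 0/3 unhappy
(5,4)B 1/2 ok
(5,6)A 2/2 ok
(6,2)B 1/1 ok
(6,3)B 1/2 ok
(6,6)A 1/1 ok
For instance (0,6) has only 0/1 same-type neighbors, below 3/8.

No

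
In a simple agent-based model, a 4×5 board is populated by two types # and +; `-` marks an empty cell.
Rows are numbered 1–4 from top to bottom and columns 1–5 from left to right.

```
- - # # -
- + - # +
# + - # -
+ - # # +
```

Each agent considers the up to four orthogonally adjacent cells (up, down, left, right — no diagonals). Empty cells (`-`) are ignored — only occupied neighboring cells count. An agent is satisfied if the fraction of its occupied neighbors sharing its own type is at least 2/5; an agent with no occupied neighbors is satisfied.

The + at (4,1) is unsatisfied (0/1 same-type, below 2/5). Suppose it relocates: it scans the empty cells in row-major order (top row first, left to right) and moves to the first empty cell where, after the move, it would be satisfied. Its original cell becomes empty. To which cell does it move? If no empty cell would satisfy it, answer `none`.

Vacating (4,1). Empty cells in order:
  (1,1): 0/0 same-type → satisfied — stop here.

(1,1)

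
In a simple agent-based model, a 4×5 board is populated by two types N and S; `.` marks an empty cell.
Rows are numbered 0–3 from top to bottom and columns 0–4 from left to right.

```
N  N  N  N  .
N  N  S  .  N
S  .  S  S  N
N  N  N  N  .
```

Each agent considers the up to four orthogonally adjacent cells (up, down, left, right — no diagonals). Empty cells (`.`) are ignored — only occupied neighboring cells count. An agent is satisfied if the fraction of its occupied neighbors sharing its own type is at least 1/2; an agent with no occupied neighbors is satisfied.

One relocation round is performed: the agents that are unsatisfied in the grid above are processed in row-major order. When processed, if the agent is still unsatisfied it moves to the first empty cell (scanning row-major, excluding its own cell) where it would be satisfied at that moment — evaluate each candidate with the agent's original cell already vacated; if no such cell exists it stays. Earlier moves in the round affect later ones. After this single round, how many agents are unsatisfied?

2

Initially unsatisfied (in order): (1,2), (2,0), (2,3).
  (1,2) → (2,1).
  (2,0): no empty cell satisfies it; stays.
  (2,3): no empty cell satisfies it; stays.
Resulting grid:
N N N N .
N N . . N
S S S S N
N N N N .
Unsatisfied now: (2,0), (2,3).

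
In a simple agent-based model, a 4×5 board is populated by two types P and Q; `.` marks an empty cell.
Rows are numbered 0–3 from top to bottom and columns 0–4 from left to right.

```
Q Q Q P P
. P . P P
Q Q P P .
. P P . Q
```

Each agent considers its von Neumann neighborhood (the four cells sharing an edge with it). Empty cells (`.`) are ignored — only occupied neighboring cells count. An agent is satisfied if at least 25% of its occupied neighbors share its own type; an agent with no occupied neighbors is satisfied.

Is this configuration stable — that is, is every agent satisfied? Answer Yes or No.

No

Row 0: (0,0)Q 1/1 satisfied · (0,1)Q 2/3 satisfied · (0,2)Q 1/2 satisfied · (0,3)P 2/3 satisfied · (0,4)P 2/2 satisfied
Row 1: (1,1)P 0/2 not · (1,3)P 3/3 satisfied · (1,4)P 2/2 satisfied
Row 2: (2,0)Q 1/1 satisfied · (2,1)Q 1/4 satisfied · (2,2)P 2/3 satisfied · (2,3)P 2/2 satisfied
Row 3: (3,1)P 1/2 satisfied · (3,2)P 2/2 satisfied · (3,4)Q 0/0 satisfied
For instance (1,1) has only 0/2 same-type neighbors, below 1/4.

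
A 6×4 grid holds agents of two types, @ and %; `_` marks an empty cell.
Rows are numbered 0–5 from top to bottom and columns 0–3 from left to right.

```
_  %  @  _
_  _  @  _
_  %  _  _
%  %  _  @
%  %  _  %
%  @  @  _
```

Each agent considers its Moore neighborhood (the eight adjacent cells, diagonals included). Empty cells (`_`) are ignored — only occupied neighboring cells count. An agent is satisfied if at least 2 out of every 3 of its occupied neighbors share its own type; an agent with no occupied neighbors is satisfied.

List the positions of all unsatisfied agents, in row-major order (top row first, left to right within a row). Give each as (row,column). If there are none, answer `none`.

(0,1), (0,2), (1,2), (3,3), (4,3), (5,1), (5,2)

Row 0: (0,1)% 0/2 ✗ · (0,2)@ 1/2 ✗
Row 1: (1,2)@ 1/3 ✗
Row 2: (2,1)% 2/3 ✓
Row 3: (3,0)% 4/4 ✓ · (3,1)% 4/4 ✓ · (3,3)@ 0/1 ✗
Row 4: (4,0)% 4/5 ✓ · (4,1)% 4/6 ✓ · (4,3)% 0/2 ✗
Row 5: (5,0)% 2/3 ✓ · (5,1)@ 1/4 ✗ · (5,2)@ 1/3 ✗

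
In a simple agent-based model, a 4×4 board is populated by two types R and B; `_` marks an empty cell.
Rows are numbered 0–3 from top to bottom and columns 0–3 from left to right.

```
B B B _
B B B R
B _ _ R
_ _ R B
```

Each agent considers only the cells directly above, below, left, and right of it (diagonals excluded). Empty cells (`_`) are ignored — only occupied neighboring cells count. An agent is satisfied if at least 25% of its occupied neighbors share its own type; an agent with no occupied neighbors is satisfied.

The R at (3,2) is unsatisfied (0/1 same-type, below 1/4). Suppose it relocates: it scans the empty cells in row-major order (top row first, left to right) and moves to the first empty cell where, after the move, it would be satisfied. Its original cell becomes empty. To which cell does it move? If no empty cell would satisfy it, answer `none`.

(0,3)

Vacating (3,2). Empty cells in order:
  (0,3): 1/2 same-type → satisfied — stop here.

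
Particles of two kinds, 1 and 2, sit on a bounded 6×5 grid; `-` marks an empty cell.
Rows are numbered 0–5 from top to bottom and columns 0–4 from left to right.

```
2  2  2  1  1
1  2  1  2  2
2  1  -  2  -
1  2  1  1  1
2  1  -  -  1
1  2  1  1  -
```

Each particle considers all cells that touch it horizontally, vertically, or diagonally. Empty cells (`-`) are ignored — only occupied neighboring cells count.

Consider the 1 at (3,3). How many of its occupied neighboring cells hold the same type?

Occupied neighbors of (3,3): (2,3)=2, (3,2)=1, (3,4)=1, (4,4)=1.
Same type (1): 3 of 4.

3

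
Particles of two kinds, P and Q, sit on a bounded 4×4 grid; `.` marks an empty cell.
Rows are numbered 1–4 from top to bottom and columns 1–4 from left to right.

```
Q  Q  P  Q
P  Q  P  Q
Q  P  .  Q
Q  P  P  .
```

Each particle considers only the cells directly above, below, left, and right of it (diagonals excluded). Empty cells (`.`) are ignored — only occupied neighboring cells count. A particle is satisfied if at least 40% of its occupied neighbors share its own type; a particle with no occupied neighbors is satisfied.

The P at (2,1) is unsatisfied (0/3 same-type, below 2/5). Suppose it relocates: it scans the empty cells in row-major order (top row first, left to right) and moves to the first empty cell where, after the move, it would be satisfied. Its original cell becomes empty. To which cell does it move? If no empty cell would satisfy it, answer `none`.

(3,3)

Vacating (2,1). Empty cells in order:
  (3,3): 3/4 same-type → satisfied — stop here.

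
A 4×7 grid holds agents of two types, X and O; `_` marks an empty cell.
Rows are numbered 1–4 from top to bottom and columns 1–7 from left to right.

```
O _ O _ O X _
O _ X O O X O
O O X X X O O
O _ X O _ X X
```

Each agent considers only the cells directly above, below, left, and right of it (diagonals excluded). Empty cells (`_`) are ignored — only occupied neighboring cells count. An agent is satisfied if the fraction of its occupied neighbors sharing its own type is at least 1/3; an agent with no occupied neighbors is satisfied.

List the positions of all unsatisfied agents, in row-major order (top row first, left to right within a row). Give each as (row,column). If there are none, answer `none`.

Row 1: (1,1)O 1/1 satisfied · (1,3)O 0/1 not · (1,5)O 1/2 satisfied · (1,6)X 1/2 satisfied
Row 2: (2,1)O 2/2 satisfied · (2,3)X 1/3 satisfied · (2,4)O 1/3 satisfied · (2,5)O 2/4 satisfied · (2,6)X 1/4 not · (2,7)O 1/2 satisfied
Row 3: (3,1)O 3/3 satisfied · (3,2)O 1/2 satisfied · (3,3)X 3/4 satisfied · (3,4)X 2/4 satisfied · (3,5)X 1/3 satisfied · (3,6)O 1/4 not · (3,7)O 2/3 satisfied
Row 4: (4,1)O 1/1 satisfied · (4,3)X 1/2 satisfied · (4,4)O 0/2 not · (4,6)X 1/2 satisfied · (4,7)X 1/2 satisfied

(1,3), (2,6), (3,6), (4,4)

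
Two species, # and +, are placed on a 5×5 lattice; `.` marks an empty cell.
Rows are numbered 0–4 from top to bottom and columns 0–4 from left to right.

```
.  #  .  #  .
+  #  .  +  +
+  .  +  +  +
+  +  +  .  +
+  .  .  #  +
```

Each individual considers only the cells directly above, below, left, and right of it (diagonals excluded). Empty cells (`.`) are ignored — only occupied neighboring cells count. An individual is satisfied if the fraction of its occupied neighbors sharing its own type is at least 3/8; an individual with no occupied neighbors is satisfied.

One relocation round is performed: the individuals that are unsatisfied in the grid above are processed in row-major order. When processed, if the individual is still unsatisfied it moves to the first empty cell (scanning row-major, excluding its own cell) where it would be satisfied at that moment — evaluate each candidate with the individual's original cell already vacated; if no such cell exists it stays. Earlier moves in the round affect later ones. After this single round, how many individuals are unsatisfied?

Initially unsatisfied (in order): (0,3), (4,3).
  (0,3) → (0,0).
  (4,3) → (0,2).
Resulting grid:
# # # . .
+ # . + +
+ . + + +
+ + + . +
+ . . . +
Unsatisfied now: (1,0).

1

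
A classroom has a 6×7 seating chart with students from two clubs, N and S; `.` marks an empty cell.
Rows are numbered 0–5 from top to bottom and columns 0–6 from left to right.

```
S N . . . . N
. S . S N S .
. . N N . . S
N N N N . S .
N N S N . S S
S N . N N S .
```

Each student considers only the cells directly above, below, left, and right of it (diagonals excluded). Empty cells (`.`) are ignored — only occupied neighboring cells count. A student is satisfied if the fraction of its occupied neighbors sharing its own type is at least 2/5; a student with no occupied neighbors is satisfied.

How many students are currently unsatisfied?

Row 0: (0,0)S 0/1 unhappy · (0,1)N 0/2 unhappy · (0,6)N 0/0 ok
Row 1: (1,1)S 0/1 unhappy · (1,3)S 0/2 unhappy · (1,4)N 0/2 unhappy · (1,5)S 0/1 unhappy
Row 2: (2,2)N 2/2 ok · (2,3)N 2/3 ok · (2,6)S 0/0 ok
Row 3: (3,0)N 2/2 ok · (3,1)N 3/3 ok · (3,2)N 3/4 ok · (3,3)N 3/3 ok · (3,5)S 1/1 ok
Row 4: (4,0)N 2/3 ok · (4,1)N 3/4 ok · (4,2)S 0/3 unhappy · (4,3)N 2/3 ok · (4,5)S 3/3 ok · (4,6)S 1/1 ok
Row 5: (5,0)S 0/2 unhappy · (5,1)N 1/2 ok · (5,3)N 2/2 ok · (5,4)N 1/2 ok · (5,5)S 1/2 ok
Unsatisfied: (0,0), (0,1), (1,1), (1,3), (1,4), (1,5), (4,2), (5,0) — 8 in total.

8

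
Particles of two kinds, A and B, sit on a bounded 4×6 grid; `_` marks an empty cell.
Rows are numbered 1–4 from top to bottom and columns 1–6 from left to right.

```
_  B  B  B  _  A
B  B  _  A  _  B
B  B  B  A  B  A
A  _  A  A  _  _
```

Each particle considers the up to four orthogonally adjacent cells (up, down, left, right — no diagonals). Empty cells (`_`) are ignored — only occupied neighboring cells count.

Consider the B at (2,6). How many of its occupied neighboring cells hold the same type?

0

Occupied neighbors of (2,6): (1,6)=A, (3,6)=A.
Same type (B): 0 of 2.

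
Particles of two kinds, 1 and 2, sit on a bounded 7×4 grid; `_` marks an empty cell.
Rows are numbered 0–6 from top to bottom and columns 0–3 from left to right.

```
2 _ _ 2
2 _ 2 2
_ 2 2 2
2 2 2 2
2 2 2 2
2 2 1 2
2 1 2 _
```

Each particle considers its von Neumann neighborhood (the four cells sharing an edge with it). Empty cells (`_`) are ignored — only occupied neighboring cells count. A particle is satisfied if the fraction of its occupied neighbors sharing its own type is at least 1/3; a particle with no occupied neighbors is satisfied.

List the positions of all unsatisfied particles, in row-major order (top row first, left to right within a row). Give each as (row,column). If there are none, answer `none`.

(5,2), (6,1), (6,2)

Row 0: (0,0)2 1/1 satisfied · (0,3)2 1/1 satisfied
Row 1: (1,0)2 1/1 satisfied · (1,2)2 2/2 satisfied · (1,3)2 3/3 satisfied
Row 2: (2,1)2 2/2 satisfied · (2,2)2 4/4 satisfied · (2,3)2 3/3 satisfied
Row 3: (3,0)2 2/2 satisfied · (3,1)2 4/4 satisfied · (3,2)2 4/4 satisfied · (3,3)2 3/3 satisfied
Row 4: (4,0)2 3/3 satisfied · (4,1)2 4/4 satisfied · (4,2)2 3/4 satisfied · (4,3)2 3/3 satisfied
Row 5: (5,0)2 3/3 satisfied · (5,1)2 2/4 satisfied · (5,2)1 0/4 not · (5,3)2 1/2 satisfied
Row 6: (6,0)2 1/2 satisfied · (6,1)1 0/3 not · (6,2)2 0/2 not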